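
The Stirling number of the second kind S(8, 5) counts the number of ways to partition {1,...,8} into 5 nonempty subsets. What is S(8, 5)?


Using the explicit formula S(n,k) = (1/k!) sum_{j=0}^{k} (-1)^(k-j) C(k,j) j^n:
S(8, 5) = 1050
Equivalently, S(n,k) is n! times the coefficient of x^n in the EGF (e^x - 1)^k / k!.

1050


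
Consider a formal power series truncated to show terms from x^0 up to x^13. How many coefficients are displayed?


From x^0 to x^13 inclusive, the count is 13 - 0 + 1 = 14.

14


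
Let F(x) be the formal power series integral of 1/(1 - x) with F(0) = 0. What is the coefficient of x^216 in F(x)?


1/(1 - x) = sum_{k>=0} x^k. Integrating termwise and using F(0) = 0 gives
F(x) = sum_{k>=0} x^(k+1) / (k+1) = sum_{m>=1} x^m / m = -ln(1 - x).
So the coefficient of x^216 is 1/216 = 1/216.

1/216


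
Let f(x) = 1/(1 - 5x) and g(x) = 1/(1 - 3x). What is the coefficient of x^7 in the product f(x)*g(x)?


The coefficient of x^n in f*g is the Cauchy product: sum_{k=0}^{n} a^k * b^(n-k).
With a=5, b=3, n=7:
sum_{k=0}^{7} 5^k * 3^(7-k)
= 192032

192032


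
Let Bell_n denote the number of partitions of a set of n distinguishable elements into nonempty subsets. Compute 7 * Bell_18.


Bell_18 can be computed from the Bell triangle or from Dobinski's identity Bell_n = (1/e) * sum_{k>=0} k^n / k!.
Computing Bell_18 = 682076806159.
Then 7 * 682076806159 = 4774537643113.

4774537643113


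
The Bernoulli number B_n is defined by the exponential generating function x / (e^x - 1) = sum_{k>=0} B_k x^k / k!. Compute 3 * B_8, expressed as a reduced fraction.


Bernoulli numbers can also be computed recursively via B_0 = 1 and sum_{j=0}^{m} C(m+1, j) B_j = 0 for m >= 1. Odd-index Bernoulli numbers vanish for k >= 3.
Computing B_8 = -1/30, so 3 * B_8 = 3 * -1/30 = -1/10.

-1/10


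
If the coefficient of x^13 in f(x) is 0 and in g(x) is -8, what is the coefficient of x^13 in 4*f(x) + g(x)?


Scalar multiplication scales coefficients: 4 * 0 = 0.
Then add the g coefficient: 0 + -8
= -8

-8


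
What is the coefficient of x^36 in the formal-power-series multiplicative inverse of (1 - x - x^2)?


Let the inverse be f(x) = sum_{k>=0} a_k x^k. From f(x) * (1 - x - x^2) = 1 and matching coefficients:
 x^0: a_0 = 1.
 x^1: a_1 - a_0 = 0, so a_1 = 1.
 x^k (k >= 2): a_k - a_{k-1} - a_{k-2} = 0, i.e. a_k = a_{k-1} + a_{k-2}.
This is the Fibonacci-type recurrence shifted so that a_0 = a_1 = 1.
Iterating: a_0=1, a_1=1, a_2=2, a_3=3, a_4=5, a_5=8, a_6=13, a_7=21, a_8=34, a_9=55, ...
a_36 = 24157817.

24157817


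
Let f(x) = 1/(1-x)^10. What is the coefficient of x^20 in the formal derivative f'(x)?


Differentiate: d/dx [ 1/(1-x)^r ] = r / (1-x)^(r+1).
Here r = 10, so f'(x) = 10 / (1-x)^11.
The expansion of 1/(1-x)^(r+1) has coefficient of x^n equal to C(n+r, r).
So the coefficient of x^20 in f'(x) is
10 * C(30, 10) = 10 * 30045015 = 300450150

300450150


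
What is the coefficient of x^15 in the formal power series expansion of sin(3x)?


The Maclaurin series is sin(t) = sum_{k>=0} (-1)^k t^(2k+1) / (2k+1)!, so substituting t = 3x, only odd powers of x are nonzero, with coefficient of x^(2k+1) equal to (-1)^k 3^(2k+1) / (2k+1)!.
Write 15 = 2*7 + 1, giving the coefficient (-1)^7 * 3^15 / 15! = -14348907/1307674368000 = -19683/1793792000.

-19683/1793792000


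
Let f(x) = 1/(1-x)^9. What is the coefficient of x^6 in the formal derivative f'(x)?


Differentiate: d/dx [ 1/(1-x)^r ] = r / (1-x)^(r+1).
Here r = 9, so f'(x) = 9 / (1-x)^10.
The expansion of 1/(1-x)^(r+1) has coefficient of x^n equal to C(n+r, r).
So the coefficient of x^6 in f'(x) is
9 * C(15, 9) = 9 * 5005 = 45045

45045


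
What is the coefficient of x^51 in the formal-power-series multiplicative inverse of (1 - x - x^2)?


Let the inverse be f(x) = sum_{k>=0} a_k x^k. From f(x) * (1 - x - x^2) = 1 and matching coefficients:
 x^0: a_0 = 1.
 x^1: a_1 - a_0 = 0, so a_1 = 1.
 x^k (k >= 2): a_k - a_{k-1} - a_{k-2} = 0, i.e. a_k = a_{k-1} + a_{k-2}.
This is the Fibonacci-type recurrence shifted so that a_0 = a_1 = 1.
Iterating: a_0=1, a_1=1, a_2=2, a_3=3, a_4=5, a_5=8, a_6=13, a_7=21, a_8=34, a_9=55, ...
a_51 = 32951280099.

32951280099


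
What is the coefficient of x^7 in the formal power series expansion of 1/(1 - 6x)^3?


The general identity 1/(1 - c x)^r = sum_{k>=0} c^k C(k + r - 1, r - 1) x^k follows by substituting y = c x into 1/(1 - y)^r = sum_{k>=0} C(k + r - 1, r - 1) y^k.
For c = 6, r = 3, k = 7:
6^7 * C(9, 2) = 279936 * 36 = 10077696.

10077696


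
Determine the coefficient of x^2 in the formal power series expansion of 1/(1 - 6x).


The geometric series identity gives 1/(1 - c x) = sum_{k>=0} c^k x^k, so the coefficient of x^k is c^k.
Here c = 6 and k = 2.
Computing: 6^2 = 36

36


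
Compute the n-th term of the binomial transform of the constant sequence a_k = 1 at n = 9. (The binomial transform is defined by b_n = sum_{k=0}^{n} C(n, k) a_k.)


With a_k = 1 for all k, b_n = sum_{k=0}^{n} C(n, k) = 2^n by the binomial theorem.
For n = 9: 2^9 = 512.

512


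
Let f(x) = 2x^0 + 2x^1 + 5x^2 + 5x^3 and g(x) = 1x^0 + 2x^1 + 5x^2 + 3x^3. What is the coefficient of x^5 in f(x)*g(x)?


Cauchy product at x^5:
5*3 + 5*5
= 40

40


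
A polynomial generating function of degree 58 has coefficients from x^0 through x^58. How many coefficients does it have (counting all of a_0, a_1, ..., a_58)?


A polynomial of degree 58 takes the form a_0 + a_1 x + ... + a_58 x^58.
The number of coefficients is 58 + 1 = 59.

59


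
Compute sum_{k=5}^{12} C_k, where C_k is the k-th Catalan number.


C_5 through C_12: 42, 132, 429, 1430, 4862, 16796, 58786, 208012
Sum = 42 + 132 + 429 + 1430 + 4862 + 16796 + 58786 + 208012
= 290489

290489


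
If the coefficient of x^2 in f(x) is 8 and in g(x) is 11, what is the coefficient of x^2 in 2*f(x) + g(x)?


Scalar multiplication scales coefficients: 2 * 8 = 16.
Then add the g coefficient: 16 + 11
= 27

27


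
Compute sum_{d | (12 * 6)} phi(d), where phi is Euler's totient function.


First, 12 * 6 = 72. One classical identity is sum_{d | n} phi(d) = n (each k in [1, n] has a unique gcd with n, and among the k's with gcd(k, n) = n/d there are phi(d) of them). So the sum equals 72. We also verify directly:
Divisors of 72: 1, 2, 3, 4, 6, 8, 9, 12, 18, 24, 36, 72.
phi values: 1, 1, 2, 2, 2, 4, 6, 4, 6, 8, 12, 24.
Sum = 72.

72


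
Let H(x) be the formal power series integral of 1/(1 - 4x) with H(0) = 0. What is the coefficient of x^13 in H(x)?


1/(1 - 4x) = sum_{k>=0} 4^k x^k. Integrating termwise with H(0) = 0:
H(x) = sum_{k>=0} 4^k x^(k+1) / (k+1) = sum_{m>=1} 4^(m-1) x^m / m.
For m = 13: 4^12/13 = 16777216/13 = 16777216/13.

16777216/13


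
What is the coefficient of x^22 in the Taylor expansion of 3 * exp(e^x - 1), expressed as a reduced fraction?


exp(e^x - 1) = sum_{k>=0} Bell_k x^k / k!, where Bell_k is the k-th Bell number.
So the coefficient of x^22 is 3 * Bell_22 / 22!.
Computing: Bell_22 = 4506715738447323 and 22! = 1124000727777607680000, giving
3 * 4506715738447323/1124000727777607680000 = 88366975263673/7346409985474560000.

88366975263673/7346409985474560000


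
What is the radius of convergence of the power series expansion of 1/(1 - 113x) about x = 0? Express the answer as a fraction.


Expanding 1/(1 - 113x) = sum_{k>=0} 113^k x^k, the series converges when |113x| < 1, i.e., |x| < 1/113.
So the radius of convergence is 1/113 = 1/113.

1/113


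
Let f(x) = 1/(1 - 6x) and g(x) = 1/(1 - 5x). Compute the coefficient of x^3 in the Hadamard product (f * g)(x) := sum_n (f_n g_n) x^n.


f has coefficients f_k = 6^k and g has coefficients g_k = 5^k, so the Hadamard product has coefficient (f*g)_k = 6^k * 5^k = 30^k.
For k = 3: 30^3 = 27000.

27000


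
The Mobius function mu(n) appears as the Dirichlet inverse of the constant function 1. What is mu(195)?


195 = 3 * 5 * 13 (all distinct primes).
mu(195) = (-1)^3 = -1

-1


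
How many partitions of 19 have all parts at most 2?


Using the generating function (1-x)^(-1)(1-x^2)^(-1),
the coefficient of x^19 counts these restricted partitions.
Result = 10

10


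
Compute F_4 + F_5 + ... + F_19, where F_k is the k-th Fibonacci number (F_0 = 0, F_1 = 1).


Use the identity sum_{k=0}^{N} F_k = F_{N+2} - 1 (which follows from F_{k+2} - F_{k+1} = F_k). Then
sum_{k=4}^{19} F_k = (F_{21} - 1) - (F_{5} - 1) = F_{21} - F_{5}.
Computing: F_{21} = 10946, F_{5} = 5, so
Sum = 10946 - 5 = 10941.

10941


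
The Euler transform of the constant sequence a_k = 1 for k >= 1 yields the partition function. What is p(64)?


The Euler transform converts the sequence a_k = 1 into the number of integer partitions.
Using the recurrence or dynamic programming:
p(64) = 1741630

1741630


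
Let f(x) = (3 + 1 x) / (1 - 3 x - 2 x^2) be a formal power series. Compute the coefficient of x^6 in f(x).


Write f(x) = sum_{k>=0} a_k x^k. Multiplying both sides by 1 - 3 x - 2 x^2 gives
(1 - 3 x - 2 x^2) sum_{k>=0} a_k x^k = 3 + 1 x.
Matching coefficients:
 x^0: a_0 = 3
 x^1: a_1 - 3 a_0 = 1  =>  a_1 = 3*3 + 1 = 10
 x^k (k >= 2): a_k = 3 a_{k-1} + 2 a_{k-2}.
Iterating: a_2 = 36, a_3 = 128, a_4 = 456, a_5 = 1624, a_6 = 5784.
So the coefficient of x^6 is 5784.

5784


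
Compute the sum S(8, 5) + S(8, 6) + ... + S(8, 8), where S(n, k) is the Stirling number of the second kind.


By definition, S(n, k) counts partitions of an n-set into exactly k nonempty blocks.
Computing row n = 8 for k = 5..8:
S(8, k): 1050, 266, 28, 1
Sum = 1345.

1345


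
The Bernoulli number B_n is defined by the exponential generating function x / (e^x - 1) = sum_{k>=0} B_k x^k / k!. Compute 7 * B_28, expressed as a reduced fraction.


Bernoulli numbers can also be computed recursively via B_0 = 1 and sum_{j=0}^{m} C(m+1, j) B_j = 0 for m >= 1. Odd-index Bernoulli numbers vanish for k >= 3.
Computing B_28 = -23749461029/870, so 7 * B_28 = 7 * -23749461029/870 = -166246227203/870.

-166246227203/870


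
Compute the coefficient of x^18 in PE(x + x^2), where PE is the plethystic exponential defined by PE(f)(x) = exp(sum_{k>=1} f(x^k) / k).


With f(x) = x + x^2, the exponent is sum_{k>=1} (x^k + x^(2k)) / k = -ln(1 - x) - ln(1 - x^2). Exponentiating:
PE(x + x^2) = 1 / ((1 - x)(1 - x^2)).
This is the generating function for partitions of n into parts of size 1 or 2. The number of 2's can be any j in 0..9, and the rest are 1's, so
[x^18] = floor(18/2) + 1 = 10.

10


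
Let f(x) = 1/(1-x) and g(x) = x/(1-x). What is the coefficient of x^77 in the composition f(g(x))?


First simplify the composition: f(g(x)) = 1/(1 - x/(1-x)) = (1-x)/((1-x) - x) = (1-x)/(1-2x).
Now extract the coefficient. Write (1-x)/(1-2x) = 1/(1-2x) - x/(1-2x).
The coefficient of x^n in 1/(1-2x) is 2^n, and in x/(1-2x) is 2^(n-1) (for n >= 1).
So the coefficient of x^77 is 2^77 - 2^76 = 151115727451828646838272 - 75557863725914323419136 = 75557863725914323419136.

75557863725914323419136


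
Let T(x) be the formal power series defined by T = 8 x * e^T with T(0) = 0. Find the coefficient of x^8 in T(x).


Apply the Lagrange inversion formula: if T = 8 x * phi(T) with phi(t) = e^t, then
[x^n] T = 8^n * (1/n) [t^(n-1)] phi(t)^n = 8^n * (1/n) [t^(n-1)] e^(n t) = 8^n * (1/n) * n^(n-1) / (n-1)! = 8^n * n^(n-1) / n!.
When c = 1 this is the Cayley count of rooted labeled trees on n vertices, divided by n!.
For n = 8: 8^8 * 8^7 / 8! = 16777216 * 2097152/40320 = 274877906944/315.

274877906944/315


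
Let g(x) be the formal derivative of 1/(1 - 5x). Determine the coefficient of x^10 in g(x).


Differentiate termwise: d/dx sum_{k>=0} 5^k x^k = sum_{k>=1} k 5^k x^(k-1) = sum_{j>=0} (j+1) 5^(j+1) x^j.
Equivalently, d/dx [1/(1 - 5x)] = 5/(1 - 5x)^2.
For j = 10: 11 * 5^11 = 11 * 48828125 = 537109375.

537109375


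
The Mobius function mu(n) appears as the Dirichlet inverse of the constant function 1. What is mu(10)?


10 = 2 * 5 (all distinct primes).
mu(10) = (-1)^2 = 1

1


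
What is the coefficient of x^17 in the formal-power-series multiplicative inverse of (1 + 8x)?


The inverse is 1/(1 + 8x). Apply the geometric identity 1/(1 - y) = sum_{k>=0} y^k with y = -8x:
1/(1 + 8x) = sum_{k>=0} (-8)^k x^k.
So the coefficient of x^17 is (-8)^17 = -2251799813685248.

-2251799813685248


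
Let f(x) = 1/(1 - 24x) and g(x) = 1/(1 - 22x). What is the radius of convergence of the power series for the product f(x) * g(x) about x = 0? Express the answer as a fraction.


The radius of 1/(1 - 24x) is 1/24 (nearest singularity at x = 1/24), and the radius of 1/(1 - 22x) is 1/22.
The product f(x)*g(x) = 1/((1 - 24x)(1 - 22x)) has singularities at both 1/24 and 1/22, so its radius of convergence is the distance to the nearest one:
min(1/24, 1/22) = 1/24.

1/24


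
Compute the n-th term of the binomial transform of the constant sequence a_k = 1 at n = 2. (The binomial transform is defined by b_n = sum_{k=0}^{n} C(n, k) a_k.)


With a_k = 1 for all k, b_n = sum_{k=0}^{n} C(n, k) = 2^n by the binomial theorem.
For n = 2: 2^2 = 4.

4


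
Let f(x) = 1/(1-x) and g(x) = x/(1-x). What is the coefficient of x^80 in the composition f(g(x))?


First simplify the composition: f(g(x)) = 1/(1 - x/(1-x)) = (1-x)/((1-x) - x) = (1-x)/(1-2x).
Now extract the coefficient. Write (1-x)/(1-2x) = 1/(1-2x) - x/(1-2x).
The coefficient of x^n in 1/(1-2x) is 2^n, and in x/(1-2x) is 2^(n-1) (for n >= 1).
So the coefficient of x^80 is 2^80 - 2^79 = 1208925819614629174706176 - 604462909807314587353088 = 604462909807314587353088.

604462909807314587353088


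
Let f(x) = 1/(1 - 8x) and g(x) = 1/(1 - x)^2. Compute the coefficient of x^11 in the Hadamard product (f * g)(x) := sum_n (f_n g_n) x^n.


f has coefficients f_k = 8^k. For g = 1/(1 - x)^2 the coefficient is g_k = C(k + 1, 1) = k + 1. The Hadamard coefficient is (f * g)_k = 8^k * (k + 1).
For k = 11: 8^11 * 12 = 8589934592 * 12 = 103079215104.

103079215104


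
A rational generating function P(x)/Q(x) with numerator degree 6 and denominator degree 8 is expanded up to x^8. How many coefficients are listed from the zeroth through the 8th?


Expanding up to x^8 gives the coefficients for x^0, x^1, ..., x^8.
That is 8 + 1 = 9 coefficients in total.

9


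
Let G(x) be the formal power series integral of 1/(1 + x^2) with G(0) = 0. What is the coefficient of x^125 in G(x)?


1/(1 + x^2) = sum_{j>=0} (-1)^j x^(2j). Integrating termwise with G(0) = 0:
G(x) = sum_{j>=0} (-1)^j x^(2j+1) / (2j+1) = arctan(x).
Only odd powers are nonzero. For x^125 write 125 = 2*62 + 1, giving
(-1)^62 / 125 = 1/125 = 1/125.

1/125


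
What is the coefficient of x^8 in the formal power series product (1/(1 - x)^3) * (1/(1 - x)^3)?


Combine the factors: (1/(1 - x)^3) * (1/(1 - x)^3) = 1/(1 - x)^6.
Then use 1/(1 - x)^r = sum_{k>=0} C(k + r - 1, r - 1) x^k with r = 6 and k = 8:
C(13, 5) = 1287.

1287


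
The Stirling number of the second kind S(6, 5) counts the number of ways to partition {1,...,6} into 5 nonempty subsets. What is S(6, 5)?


Using the explicit formula S(n,k) = (1/k!) sum_{j=0}^{k} (-1)^(k-j) C(k,j) j^n:
S(6, 5) = 15
Equivalently, S(n,k) is n! times the coefficient of x^n in the EGF (e^x - 1)^k / k!.

15


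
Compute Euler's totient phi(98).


phi(n) counts integers in [1, n] coprime to n. Using the multiplicative formula phi(n) = n * prod_{p | n} (1 - 1/p):
98 = 2 * 7^2, so
phi(98) = 98 * (1 - 1/2) * (1 - 1/7) = 42.

42


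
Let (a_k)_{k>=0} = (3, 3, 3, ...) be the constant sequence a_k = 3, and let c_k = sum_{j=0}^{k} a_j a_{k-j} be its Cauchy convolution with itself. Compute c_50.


Since a_j = 3 for all j >= 0, the convolution sum becomes
c_k = sum_{j=0}^{k} 3 * 3 = 9 * (k + 1).
Equivalently, the generating function of (a_k) is 3/(1 - x) and its square is 9/(1 - x)^2 = sum_{k>=0} 9(k + 1) x^k.
For k = 50: 9 * 51 = 459.

459


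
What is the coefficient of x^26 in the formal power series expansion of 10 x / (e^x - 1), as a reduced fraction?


The exponential generating function for Bernoulli numbers is
x / (e^x - 1) = sum_{k>=0} B_k x^k / k!.
So the coefficient of x^26 in 10 x / (e^x - 1) is 10 B_26 / 26!.
Computing: B_26 = 8553103/6, 26! = 403291461126605635584000000, giving
10 * 8553103/6 / 403291461126605635584000000 = 657931/18613452051997183180800000.

657931/18613452051997183180800000


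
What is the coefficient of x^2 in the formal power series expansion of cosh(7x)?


The Maclaurin series is cosh(t) = sum_{m>=0} t^(2m) / (2m)!, so substituting t = 7x, only even powers of x are nonzero, with coefficient of x^(2m) equal to 7^(2m) / (2m)!.
For x^2 the coefficient is 7^2/2! = 49/2 = 49/2.

49/2


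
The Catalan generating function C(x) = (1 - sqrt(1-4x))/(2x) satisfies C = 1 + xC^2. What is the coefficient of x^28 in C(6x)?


Substituting x -> 6x scales the n-th coefficient by 6^n, so [x^28] C(6x) = 6^28 * C_28.
C_28 = C(2*28, 28)/(29) = 7648690600760440/29 = 263747951750360.
So 6^28 * 263747951750360 = 6140942214464815497216 * 263747951750360 = 1619660930882415049029585160906997760.

1619660930882415049029585160906997760


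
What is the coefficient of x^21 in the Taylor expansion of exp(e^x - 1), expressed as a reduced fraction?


exp(e^x - 1) = sum_{k>=0} Bell_k x^k / k!, where Bell_k is the k-th Bell number.
So the coefficient of x^21 is Bell_21 / 21!.
Computing: Bell_21 = 474869816156751 and 21! = 51090942171709440000, giving
474869816156751/51090942171709440000 = 158289938718917/17030314057236480000.

158289938718917/17030314057236480000


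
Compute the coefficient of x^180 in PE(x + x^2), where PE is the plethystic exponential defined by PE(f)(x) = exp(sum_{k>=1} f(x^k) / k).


With f(x) = x + x^2, the exponent is sum_{k>=1} (x^k + x^(2k)) / k = -ln(1 - x) - ln(1 - x^2). Exponentiating:
PE(x + x^2) = 1 / ((1 - x)(1 - x^2)).
This is the generating function for partitions of n into parts of size 1 or 2. The number of 2's can be any j in 0..90, and the rest are 1's, so
[x^180] = floor(180/2) + 1 = 91.

91


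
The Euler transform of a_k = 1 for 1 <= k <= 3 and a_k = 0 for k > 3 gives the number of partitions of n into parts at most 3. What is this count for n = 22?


Partitions of 22 into parts at most 3:
Using generating function (1-x)^(-1)(1-x^2)^(-1)(1-x^3)^(-1),
the coefficient of x^22 = 52

52


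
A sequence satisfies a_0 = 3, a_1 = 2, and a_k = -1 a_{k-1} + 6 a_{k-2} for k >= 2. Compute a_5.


The characteristic equation is t^2 + 1 t - 6 = 0, with roots r_1 = 2 and r_2 = -3 (so c_1 = r_1 + r_2, c_2 = -r_1 r_2 as required).
One can use the closed form a_n = A r_1^n + B r_2^n, but direct iteration is more reliable:
a_0 = 3, a_1 = 2, a_2 = 16, a_3 = -4, a_4 = 100, a_5 = -124.
So a_5 = -124.

-124


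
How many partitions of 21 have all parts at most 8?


Using the generating function (1-x)^(-1)(1-x^2)^(-1)...(1-x^8)^(-1),
the coefficient of x^21 counts these restricted partitions.
Result = 525

525


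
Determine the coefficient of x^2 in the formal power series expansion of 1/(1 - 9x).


The geometric series identity gives 1/(1 - c x) = sum_{k>=0} c^k x^k, so the coefficient of x^k is c^k.
Here c = 9 and k = 2.
Computing: 9^2 = 81

81


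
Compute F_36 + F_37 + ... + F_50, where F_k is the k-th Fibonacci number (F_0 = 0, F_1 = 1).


Use the identity sum_{k=0}^{N} F_k = F_{N+2} - 1 (which follows from F_{k+2} - F_{k+1} = F_k). Then
sum_{k=36}^{50} F_k = (F_{52} - 1) - (F_{37} - 1) = F_{52} - F_{37}.
Computing: F_{52} = 32951280099, F_{37} = 24157817, so
Sum = 32951280099 - 24157817 = 32927122282.

32927122282


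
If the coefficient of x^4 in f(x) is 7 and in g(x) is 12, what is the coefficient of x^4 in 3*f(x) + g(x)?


Scalar multiplication scales coefficients: 3 * 7 = 21.
Then add the g coefficient: 21 + 12
= 33

33


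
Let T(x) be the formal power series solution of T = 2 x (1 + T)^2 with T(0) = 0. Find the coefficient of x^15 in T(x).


Apply the Lagrange inversion formula: if T = 2 x * phi(T) with phi(t) = (1 + t)^2, then [x^n] T = 2^n * (1/n) [t^(n-1)] phi(t)^n = 2^n * (1/n) [t^(n-1)] (1 + t)^(2n) = 2^n * (1/n) C(2n, n-1).
Using the identity C(2n, n-1) = C(2n, n) * n / (n+1), the unscaled factor equals C(2n, n) / (n+1) = C_n, the n-th Catalan number.
For n = 15: C_15 = C(30, 15) / 16 = 155117520/16 = 9694845.
With the 2^15 = 32768 factor, the coefficient is 32768 * 9694845 = 317680680960.

317680680960


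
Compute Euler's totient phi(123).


phi(n) counts integers in [1, n] coprime to n. Using the multiplicative formula phi(n) = n * prod_{p | n} (1 - 1/p):
123 = 3 * 41, so
phi(123) = 123 * (1 - 1/3) * (1 - 1/41) = 80.

80


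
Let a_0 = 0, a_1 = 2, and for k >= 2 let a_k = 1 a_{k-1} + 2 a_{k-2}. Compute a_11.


Iterating the recurrence forward:
a_0 = 0
a_1 = 2
a_2 = 1*2 + 2*0 = 2
a_3 = 1*2 + 2*2 = 6
a_4 = 1*6 + 2*2 = 10
a_5 = 1*10 + 2*6 = 22
a_6 = 1*22 + 2*10 = 42
a_7 = 1*42 + 2*22 = 86
a_8 = 1*86 + 2*42 = 170
a_9 = 1*170 + 2*86 = 342
a_10 = 1*342 + 2*170 = 682
a_11 = 1*682 + 2*342 = 1366
So a_11 = 1366.

1366


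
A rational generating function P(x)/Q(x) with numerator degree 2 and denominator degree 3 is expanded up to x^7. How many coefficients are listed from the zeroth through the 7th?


Expanding up to x^7 gives the coefficients for x^0, x^1, ..., x^7.
That is 7 + 1 = 8 coefficients in total.

8


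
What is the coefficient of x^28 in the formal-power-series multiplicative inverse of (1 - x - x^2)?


Let the inverse be f(x) = sum_{k>=0} a_k x^k. From f(x) * (1 - x - x^2) = 1 and matching coefficients:
 x^0: a_0 = 1.
 x^1: a_1 - a_0 = 0, so a_1 = 1.
 x^k (k >= 2): a_k - a_{k-1} - a_{k-2} = 0, i.e. a_k = a_{k-1} + a_{k-2}.
This is the Fibonacci-type recurrence shifted so that a_0 = a_1 = 1.
Iterating: a_0=1, a_1=1, a_2=2, a_3=3, a_4=5, a_5=8, a_6=13, a_7=21, a_8=34, a_9=55, ...
a_28 = 514229.

514229


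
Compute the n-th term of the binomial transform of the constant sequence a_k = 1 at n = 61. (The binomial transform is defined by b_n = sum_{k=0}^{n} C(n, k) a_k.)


With a_k = 1 for all k, b_n = sum_{k=0}^{n} C(n, k) = 2^n by the binomial theorem.
For n = 61: 2^61 = 2305843009213693952.

2305843009213693952


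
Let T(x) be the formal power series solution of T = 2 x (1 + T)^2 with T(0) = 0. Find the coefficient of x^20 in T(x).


Apply the Lagrange inversion formula: if T = 2 x * phi(T) with phi(t) = (1 + t)^2, then [x^n] T = 2^n * (1/n) [t^(n-1)] phi(t)^n = 2^n * (1/n) [t^(n-1)] (1 + t)^(2n) = 2^n * (1/n) C(2n, n-1).
Using the identity C(2n, n-1) = C(2n, n) * n / (n+1), the unscaled factor equals C(2n, n) / (n+1) = C_n, the n-th Catalan number.
For n = 20: C_20 = C(40, 20) / 21 = 137846528820/21 = 6564120420.
With the 2^20 = 1048576 factor, the coefficient is 1048576 * 6564120420 = 6882979133521920.

6882979133521920


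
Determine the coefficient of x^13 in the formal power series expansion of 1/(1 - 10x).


The geometric series identity gives 1/(1 - c x) = sum_{k>=0} c^k x^k, so the coefficient of x^k is c^k.
Here c = 10 and k = 13.
Computing: 10^13 = 10000000000000

10000000000000


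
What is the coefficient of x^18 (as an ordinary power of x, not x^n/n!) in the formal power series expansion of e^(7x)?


The exponential series is e^y = sum_{k>=0} y^k / k!. Substituting y = 7x gives
e^(7x) = sum_{k>=0} 7^k x^k / k!.
So the coefficient of x^n is a^n/n! with a = 7, n = 18:
7^18 / 18! = 1628413597910449/6402373705728000 = 33232930569601/130660687872000

33232930569601/130660687872000


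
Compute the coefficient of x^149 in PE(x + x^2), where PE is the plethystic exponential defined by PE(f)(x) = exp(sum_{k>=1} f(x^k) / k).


With f(x) = x + x^2, the exponent is sum_{k>=1} (x^k + x^(2k)) / k = -ln(1 - x) - ln(1 - x^2). Exponentiating:
PE(x + x^2) = 1 / ((1 - x)(1 - x^2)).
This is the generating function for partitions of n into parts of size 1 or 2. The number of 2's can be any j in 0..74, and the rest are 1's, so
[x^149] = floor(149/2) + 1 = 75.

75


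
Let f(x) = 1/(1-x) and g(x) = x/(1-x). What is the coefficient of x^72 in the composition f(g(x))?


First simplify the composition: f(g(x)) = 1/(1 - x/(1-x)) = (1-x)/((1-x) - x) = (1-x)/(1-2x).
Now extract the coefficient. Write (1-x)/(1-2x) = 1/(1-2x) - x/(1-2x).
The coefficient of x^n in 1/(1-2x) is 2^n, and in x/(1-2x) is 2^(n-1) (for n >= 1).
So the coefficient of x^72 is 2^72 - 2^71 = 4722366482869645213696 - 2361183241434822606848 = 2361183241434822606848.

2361183241434822606848


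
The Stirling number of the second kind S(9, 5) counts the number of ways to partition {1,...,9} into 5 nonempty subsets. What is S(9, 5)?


Using the explicit formula S(n,k) = (1/k!) sum_{j=0}^{k} (-1)^(k-j) C(k,j) j^n:
S(9, 5) = 6951
Equivalently, S(n,k) is n! times the coefficient of x^n in the EGF (e^x - 1)^k / k!.

6951


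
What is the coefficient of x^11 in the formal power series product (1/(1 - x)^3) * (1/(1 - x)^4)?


Combine the factors: (1/(1 - x)^3) * (1/(1 - x)^4) = 1/(1 - x)^7.
Then use 1/(1 - x)^r = sum_{k>=0} C(k + r - 1, r - 1) x^k with r = 7 and k = 11:
C(17, 6) = 12376.

12376


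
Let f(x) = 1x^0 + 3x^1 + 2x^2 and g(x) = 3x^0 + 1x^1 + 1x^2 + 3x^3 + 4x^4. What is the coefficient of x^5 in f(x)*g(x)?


Cauchy product at x^5:
3*4 + 2*3
= 18

18


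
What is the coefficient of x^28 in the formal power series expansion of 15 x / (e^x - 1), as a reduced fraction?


The exponential generating function for Bernoulli numbers is
x / (e^x - 1) = sum_{k>=0} B_k x^k / k!.
So the coefficient of x^28 in 15 x / (e^x - 1) is 15 B_28 / 28!.
Computing: B_28 = -23749461029/870, 28! = 304888344611713860501504000000, giving
15 * -23749461029/870 / 304888344611713860501504000000 = -3392780147/2526217712497057701298176000000.

-3392780147/2526217712497057701298176000000


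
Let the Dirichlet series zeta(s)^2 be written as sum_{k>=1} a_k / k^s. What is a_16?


The Dirichlet convolution of the constant function 1 with itself gives (1 * 1)(k) = sum_{d | k} 1 = d(k), the number of positive divisors of k.
Since zeta(s) = sum_{k>=1} 1/k^s, we have zeta(s)^2 = sum_{k>=1} d(k)/k^s, so a_k = d(k).
For k = 16: the divisors are 1, 2, 4, 8, 16.
Count = 5.

5


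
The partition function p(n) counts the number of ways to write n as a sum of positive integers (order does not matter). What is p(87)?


Using the generating function prod_{k>=1} 1/(1-x^k), we compute p(87).
By dynamic programming over parts 1 through 87:
p(87) = 38887673

38887673


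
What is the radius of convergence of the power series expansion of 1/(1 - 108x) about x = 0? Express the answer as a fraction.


Expanding 1/(1 - 108x) = sum_{k>=0} 108^k x^k, the series converges when |108x| < 1, i.e., |x| < 1/108.
So the radius of convergence is 1/108 = 1/108.

1/108


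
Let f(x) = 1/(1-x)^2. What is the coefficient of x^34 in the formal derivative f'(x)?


Differentiate: d/dx [ 1/(1-x)^r ] = r / (1-x)^(r+1).
Here r = 2, so f'(x) = 2 / (1-x)^3.
The expansion of 1/(1-x)^(r+1) has coefficient of x^n equal to C(n+r, r).
So the coefficient of x^34 in f'(x) is
2 * C(36, 2) = 2 * 630 = 1260

1260


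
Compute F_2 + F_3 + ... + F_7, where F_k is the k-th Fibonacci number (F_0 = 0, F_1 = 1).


Use the identity sum_{k=0}^{N} F_k = F_{N+2} - 1 (which follows from F_{k+2} - F_{k+1} = F_k). Then
sum_{k=2}^{7} F_k = (F_{9} - 1) - (F_{3} - 1) = F_{9} - F_{3}.
Computing: F_{9} = 34, F_{3} = 2, so
Sum = 34 - 2 = 32.

32


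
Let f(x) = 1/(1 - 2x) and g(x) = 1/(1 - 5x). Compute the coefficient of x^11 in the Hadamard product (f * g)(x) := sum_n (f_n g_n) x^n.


f has coefficients f_k = 2^k and g has coefficients g_k = 5^k, so the Hadamard product has coefficient (f*g)_k = 2^k * 5^k = 10^k.
For k = 11: 10^11 = 100000000000.

100000000000


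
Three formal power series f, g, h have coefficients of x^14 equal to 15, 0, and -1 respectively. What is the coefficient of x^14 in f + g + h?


Series addition is componentwise:
15 + 0 + -1
= 14

14


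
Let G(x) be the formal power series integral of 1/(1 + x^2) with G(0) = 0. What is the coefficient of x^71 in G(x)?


1/(1 + x^2) = sum_{j>=0} (-1)^j x^(2j). Integrating termwise with G(0) = 0:
G(x) = sum_{j>=0} (-1)^j x^(2j+1) / (2j+1) = arctan(x).
Only odd powers are nonzero. For x^71 write 71 = 2*35 + 1, giving
(-1)^35 / 71 = -1/71 = -1/71.

-1/71


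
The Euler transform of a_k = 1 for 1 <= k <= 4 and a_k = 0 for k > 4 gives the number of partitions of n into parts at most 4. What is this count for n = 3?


Partitions of 3 into parts at most 4:
Using generating function (1-x)^(-1)(1-x^2)^(-1)...(1-x^4)^(-1),
the coefficient of x^3 = 3

3


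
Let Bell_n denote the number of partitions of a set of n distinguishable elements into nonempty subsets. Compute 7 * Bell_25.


Bell_25 can be computed from the Bell triangle or from Dobinski's identity Bell_n = (1/e) * sum_{k>=0} k^n / k!.
Computing Bell_25 = 4638590332229999353.
Then 7 * 4638590332229999353 = 32470132325609995471.

32470132325609995471


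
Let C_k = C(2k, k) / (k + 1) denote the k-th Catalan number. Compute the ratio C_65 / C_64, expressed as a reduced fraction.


Using C_k = (2k)! / (k! (k+1)!), the ratio C_{k+1}/C_k simplifies to
C_{k+1}/C_k = [(2k+2)! / ((k+1)! (k+2)!)] * [k! (k+1)! / (2k)!]
 = (2k+2)(2k+1) / ((k+1)(k+2)) = 2(2k+1) / (k+2).
For k = 64: 2(2*64 + 1) / (64 + 2) = 258/66 = 43/11.

43/11


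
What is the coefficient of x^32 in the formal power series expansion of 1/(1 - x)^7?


The negative binomial / multiset identity is
1/(1 - x)^r = sum_{k>=0} C(k + r - 1, r - 1) x^k.
Here r = 7 and k = 32, so the coefficient is
C(32 + 6, 6) = C(38, 6)
= 2760681

2760681


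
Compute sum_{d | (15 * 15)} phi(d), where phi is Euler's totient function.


First, 15 * 15 = 225. One classical identity is sum_{d | n} phi(d) = n (each k in [1, n] has a unique gcd with n, and among the k's with gcd(k, n) = n/d there are phi(d) of them). So the sum equals 225. We also verify directly:
Divisors of 225: 1, 3, 5, 9, 15, 25, 45, 75, 225.
phi values: 1, 2, 4, 6, 8, 20, 24, 40, 120.
Sum = 225.

225


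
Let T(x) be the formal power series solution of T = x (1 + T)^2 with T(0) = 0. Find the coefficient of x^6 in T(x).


Apply the Lagrange inversion formula: if T = x * phi(T) with phi(t) = (1 + t)^2, then [x^n] T = (1/n) [t^(n-1)] phi(t)^n = (1/n) [t^(n-1)] (1 + t)^(2n) = (1/n) C(2n, n-1).
Using the identity C(2n, n-1) = C(2n, n) * n / (n+1), the unscaled factor equals C(2n, n) / (n+1) = C_n, the n-th Catalan number.
For n = 6: C_6 = C(12, 6) / 7 = 924/7 = 132 = 132.

132


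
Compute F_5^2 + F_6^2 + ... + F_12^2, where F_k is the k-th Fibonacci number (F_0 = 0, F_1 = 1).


There is a standard identity sum_{k=0}^{N} F_k^2 = F_N * F_{N+1} (proved inductively from the telescoping relation F_k^2 = F_k F_{k+1} - F_{k-1} F_k). Then
sum_{k=5}^{12} F_k^2 = F_12 F_13 - F_4 F_5.
Computing: F_12 = 144, F_13 = 233, F_4 = 3, F_5 = 5.
Sum = 144 * 233 - 3 * 5 = 33537.

33537


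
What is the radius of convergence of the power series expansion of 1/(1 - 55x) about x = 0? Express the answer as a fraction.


Expanding 1/(1 - 55x) = sum_{k>=0} 55^k x^k, the series converges when |55x| < 1, i.e., |x| < 1/55.
So the radius of convergence is 1/55 = 1/55.

1/55


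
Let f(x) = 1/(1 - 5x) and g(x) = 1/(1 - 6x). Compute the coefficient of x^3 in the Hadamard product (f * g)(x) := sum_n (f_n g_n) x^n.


f has coefficients f_k = 5^k and g has coefficients g_k = 6^k, so the Hadamard product has coefficient (f*g)_k = 5^k * 6^k = 30^k.
For k = 3: 30^3 = 27000.

27000


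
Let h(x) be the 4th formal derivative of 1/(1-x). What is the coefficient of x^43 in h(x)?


Differentiating 4 times: d^4/dx^4 [1/(1-x)] = 4!/(1-x)^5.
The expansion 1/(1-x)^5 = sum_{k>=0} C(k+4, 4) x^k, so the coefficient of x^n in 4!/(1-x)^5 is 4! * C(n+4, 4).
For n = 43: 24 * C(47, 4) = 24 * 178365 = 4280760

4280760


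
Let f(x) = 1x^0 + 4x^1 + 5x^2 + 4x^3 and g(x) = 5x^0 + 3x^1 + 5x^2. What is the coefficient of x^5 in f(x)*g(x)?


Cauchy product at x^5:
4*5
= 20

20


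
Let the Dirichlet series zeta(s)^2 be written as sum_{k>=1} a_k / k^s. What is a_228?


The Dirichlet convolution of the constant function 1 with itself gives (1 * 1)(k) = sum_{d | k} 1 = d(k), the number of positive divisors of k.
Since zeta(s) = sum_{k>=1} 1/k^s, we have zeta(s)^2 = sum_{k>=1} d(k)/k^s, so a_k = d(k).
For k = 228: the divisors are 1, 2, 3, 4, 6, 12, 19, 38, 57, 76, 114, 228.
Count = 12.

12


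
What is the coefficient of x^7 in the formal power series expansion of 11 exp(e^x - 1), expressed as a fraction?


exp(e^x - 1) is the exponential generating function for the Bell numbers Bell_k: exp(e^x - 1) = sum_{k>=0} Bell_k x^k / k!.
So the coefficient of x^7 in 11 exp(e^x - 1) is 11 Bell_7 / 7!.
Computing: Bell_7 = 877 and 7! = 5040, giving
11 * 877/5040 = 9647/5040.

9647/5040


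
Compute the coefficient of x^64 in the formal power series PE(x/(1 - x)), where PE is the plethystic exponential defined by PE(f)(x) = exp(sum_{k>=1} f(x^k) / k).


For f(x) = x/(1 - x) we have
sum_{k>=1} f(x^k) / k = sum_{k>=1} (1/k) * x^k / (1 - x^k) = sum_{k, m >= 1} x^(k m) / k,
which after exponentiating simplifies to
PE(x/(1 - x)) = prod_{k>=1} 1 / (1 - x^k).
This is the generating function for the partition function p(n), so the coefficient of x^64 is p(64).
Computing p(64) by dynamic programming over parts 1, 2, ..., 64: p(64) = 1741630.

1741630


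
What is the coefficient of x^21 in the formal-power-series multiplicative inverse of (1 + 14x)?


The inverse is 1/(1 + 14x). Apply the geometric identity 1/(1 - y) = sum_{k>=0} y^k with y = -14x:
1/(1 + 14x) = sum_{k>=0} (-14)^k x^k.
So the coefficient of x^21 is (-14)^21 = -1171355575953987221848064.

-1171355575953987221848064


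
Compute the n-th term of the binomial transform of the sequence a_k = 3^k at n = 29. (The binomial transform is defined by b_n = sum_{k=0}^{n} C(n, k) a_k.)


With a_k = 3^k, b_n = sum_{k=0}^{n} C(n, k) 3^k = (1 + 3)^n by the binomial theorem.
For n = 29: (1 + 3)^29 = 4^29 = 288230376151711744.

288230376151711744


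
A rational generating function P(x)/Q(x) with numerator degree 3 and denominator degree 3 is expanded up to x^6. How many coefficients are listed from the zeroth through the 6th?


Expanding up to x^6 gives the coefficients for x^0, x^1, ..., x^6.
That is 6 + 1 = 7 coefficients in total.

7


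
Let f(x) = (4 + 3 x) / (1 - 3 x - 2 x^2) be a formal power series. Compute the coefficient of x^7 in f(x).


Write f(x) = sum_{k>=0} a_k x^k. Multiplying both sides by 1 - 3 x - 2 x^2 gives
(1 - 3 x - 2 x^2) sum_{k>=0} a_k x^k = 4 + 3 x.
Matching coefficients:
 x^0: a_0 = 4
 x^1: a_1 - 3 a_0 = 3  =>  a_1 = 3*4 + 3 = 15
 x^k (k >= 2): a_k = 3 a_{k-1} + 2 a_{k-2}.
Iterating: a_2 = 53, a_3 = 189, a_4 = 673, a_5 = 2397, a_6 = 8537, a_7 = 30405.
So the coefficient of x^7 is 30405.

30405


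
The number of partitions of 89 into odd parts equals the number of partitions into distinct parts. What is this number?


Computing partitions of 89 into odd parts (1, 3, 5, ...):
Using the generating function prod_{k>=0} 1/(1-x^(2k+1)),
the count is 173682

173682


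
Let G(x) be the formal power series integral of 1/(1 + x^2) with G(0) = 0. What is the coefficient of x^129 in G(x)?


1/(1 + x^2) = sum_{j>=0} (-1)^j x^(2j). Integrating termwise with G(0) = 0:
G(x) = sum_{j>=0} (-1)^j x^(2j+1) / (2j+1) = arctan(x).
Only odd powers are nonzero. For x^129 write 129 = 2*64 + 1, giving
(-1)^64 / 129 = 1/129 = 1/129.

1/129


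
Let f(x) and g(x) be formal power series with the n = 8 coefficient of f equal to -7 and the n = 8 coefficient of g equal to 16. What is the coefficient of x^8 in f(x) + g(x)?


Addition of formal power series is termwise.
The coefficient of x^8 in f + g = -7 + 16
= 9

9


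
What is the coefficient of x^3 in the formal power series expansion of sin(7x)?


The Maclaurin series is sin(t) = sum_{k>=0} (-1)^k t^(2k+1) / (2k+1)!, so substituting t = 7x, only odd powers of x are nonzero, with coefficient of x^(2k+1) equal to (-1)^k 7^(2k+1) / (2k+1)!.
Write 3 = 2*1 + 1, giving the coefficient (-1)^1 * 7^3 / 3! = -343/6 = -343/6.

-343/6


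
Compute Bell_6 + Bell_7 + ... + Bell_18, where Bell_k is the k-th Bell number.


Recall Bell_k counts set partitions of a k-set (with Bell_0 = 1 by convention).
Bell_6 through Bell_18: 203, 877, 4140, 21147, 115975, 678570, 4213597, 27644437, 190899322, 1382958545, 10480142147, 82864869804, 682076806159
Sum = 203 + 877 + 4140 + 21147 + 115975 + 678570 + 4213597 + 27644437 + 190899322 + 1382958545 + 10480142147 + 82864869804 + 682076806159 = 777028354923.

777028354923


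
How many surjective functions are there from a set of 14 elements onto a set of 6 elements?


By inclusion-exclusion on which target elements are missed, the number of surjections from an n-set onto a k-set is
surj(n, k) = sum_{j=0}^{k} (-1)^j C(k, j) (k - j)^n.
Equivalently surj(n, k) = k! * S(n, k), where S(n, k) is the Stirling number of the second kind.
For n = 14, k = 6:
S(14, 6) = 63436373, so
surj = 6! * 63436373 = 720 * 63436373 = 45674188560.

45674188560


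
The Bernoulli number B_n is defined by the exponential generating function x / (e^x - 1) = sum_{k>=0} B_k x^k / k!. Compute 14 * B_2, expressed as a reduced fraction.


Bernoulli numbers can also be computed recursively via B_0 = 1 and sum_{j=0}^{m} C(m+1, j) B_j = 0 for m >= 1. Odd-index Bernoulli numbers vanish for k >= 3.
Computing B_2 = 1/6, so 14 * B_2 = 14 * 1/6 = 7/3.

7/3


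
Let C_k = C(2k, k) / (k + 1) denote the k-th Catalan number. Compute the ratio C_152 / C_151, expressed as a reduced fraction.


Using C_k = (2k)! / (k! (k+1)!), the ratio C_{k+1}/C_k simplifies to
C_{k+1}/C_k = [(2k+2)! / ((k+1)! (k+2)!)] * [k! (k+1)! / (2k)!]
 = (2k+2)(2k+1) / ((k+1)(k+2)) = 2(2k+1) / (k+2).
For k = 151: 2(2*151 + 1) / (151 + 2) = 606/153 = 202/51.

202/51


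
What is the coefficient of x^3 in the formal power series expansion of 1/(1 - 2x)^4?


The general identity 1/(1 - c x)^r = sum_{k>=0} c^k C(k + r - 1, r - 1) x^k follows by substituting y = c x into 1/(1 - y)^r = sum_{k>=0} C(k + r - 1, r - 1) y^k.
For c = 2, r = 4, k = 3:
2^3 * C(6, 3) = 8 * 20 = 160.

160


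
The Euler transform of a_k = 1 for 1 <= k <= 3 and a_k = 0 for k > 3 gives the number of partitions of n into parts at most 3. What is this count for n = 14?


Partitions of 14 into parts at most 3:
Using generating function (1-x)^(-1)(1-x^2)^(-1)(1-x^3)^(-1),
the coefficient of x^14 = 24

24


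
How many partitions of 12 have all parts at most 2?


Using the generating function (1-x)^(-1)(1-x^2)^(-1),
the coefficient of x^12 counts these restricted partitions.
Result = 7

7


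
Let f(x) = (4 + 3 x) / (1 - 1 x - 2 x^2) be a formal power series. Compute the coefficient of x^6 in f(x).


Write f(x) = sum_{k>=0} a_k x^k. Multiplying both sides by 1 - 1 x - 2 x^2 gives
(1 - 1 x - 2 x^2) sum_{k>=0} a_k x^k = 4 + 3 x.
Matching coefficients:
 x^0: a_0 = 4
 x^1: a_1 - 1 a_0 = 3  =>  a_1 = 1*4 + 3 = 7
 x^k (k >= 2): a_k = 1 a_{k-1} + 2 a_{k-2}.
Iterating: a_2 = 15, a_3 = 29, a_4 = 59, a_5 = 117, a_6 = 235.
So the coefficient of x^6 is 235.

235


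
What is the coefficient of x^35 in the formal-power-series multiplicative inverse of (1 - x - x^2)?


Let the inverse be f(x) = sum_{k>=0} a_k x^k. From f(x) * (1 - x - x^2) = 1 and matching coefficients:
 x^0: a_0 = 1.
 x^1: a_1 - a_0 = 0, so a_1 = 1.
 x^k (k >= 2): a_k - a_{k-1} - a_{k-2} = 0, i.e. a_k = a_{k-1} + a_{k-2}.
This is the Fibonacci-type recurrence shifted so that a_0 = a_1 = 1.
Iterating: a_0=1, a_1=1, a_2=2, a_3=3, a_4=5, a_5=8, a_6=13, a_7=21, a_8=34, a_9=55, ...
a_35 = 14930352.

14930352


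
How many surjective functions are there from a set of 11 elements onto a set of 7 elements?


By inclusion-exclusion on which target elements are missed, the number of surjections from an n-set onto a k-set is
surj(n, k) = sum_{j=0}^{k} (-1)^j C(k, j) (k - j)^n.
Equivalently surj(n, k) = k! * S(n, k), where S(n, k) is the Stirling number of the second kind.
For n = 11, k = 7:
S(11, 7) = 63987, so
surj = 7! * 63987 = 5040 * 63987 = 322494480.

322494480
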